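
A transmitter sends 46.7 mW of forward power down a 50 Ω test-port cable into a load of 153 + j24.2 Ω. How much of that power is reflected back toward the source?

P_reflected ≈ 12.5 mW

|Γ| = |(103 + j24.2)/(203 + j24.2)| = 0.518
|Γ|² = 0.268
P_refl = |Γ|²·P_inc = 12.5 mW, P_del = (1 − |Γ|²)·P_inc = 34.2 mW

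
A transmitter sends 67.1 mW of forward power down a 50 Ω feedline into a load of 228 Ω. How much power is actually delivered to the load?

Γ = (228 − 50)/(228 + 50) = 0.64
|Γ|² = 0.41
P_refl = |Γ|²·P_inc = 27.5 mW, P_del = (1 − |Γ|²)·P_inc = 39.6 mW

P_delivered ≈ 39.6 mW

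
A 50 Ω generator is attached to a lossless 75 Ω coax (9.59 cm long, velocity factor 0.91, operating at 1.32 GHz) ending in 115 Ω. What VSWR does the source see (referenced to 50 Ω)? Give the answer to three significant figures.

λ = v/f = 0.91·c / 1.32 GHz = 0.207 m
βl = 2π·l/λ = 2π × 0.464 = 167°
tan(βl) = -0.232
Z_in = Z_0·(Z_L + jZ_0·tanβl)/(Z_0 + jZ_L·tanβl) = 108 + j20.9 Ω
Γ_s = (Z_in − Z_s)/(Z_in + Z_s) = (57.6 + j20.9)/(158 + j20.9), |Γ_s| = 0.385
VSWR = (1 + |Γ_s|)/(1 − |Γ_s|)

VSWR ≈ 2.25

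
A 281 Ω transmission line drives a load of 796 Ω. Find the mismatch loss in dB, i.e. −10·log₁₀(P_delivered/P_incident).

mismatch loss ≈ 1.13 dB

Γ = (796 − 281)/(796 + 281) = 0.478
|Γ|² = 0.229, so P_del/P_inc = 1 − |Γ|² = 0.771
ML = −10·log₁₀(1 − |Γ|²)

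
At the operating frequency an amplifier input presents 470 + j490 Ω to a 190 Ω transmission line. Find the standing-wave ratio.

Γ = (Z_L − Z_0)/(Z_L + Z_0) = (280 + j490)/(660 + j490)
|Γ| = 564/822 = 0.687
VSWR = (1 + |Γ|)/(1 − |Γ|) = 1.69/0.313

VSWR ≈ 5.38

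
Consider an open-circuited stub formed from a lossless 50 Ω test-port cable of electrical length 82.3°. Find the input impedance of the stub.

tan(βl) = 7.4
For an open-circuited stub, Z_in = −jZ_0·cot(βl) = −jZ_0/tan(βl)

Z_in ≈ −j6.76 Ω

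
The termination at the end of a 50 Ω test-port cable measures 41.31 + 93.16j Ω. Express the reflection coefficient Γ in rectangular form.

Γ ≈ 0.463 + j0.547

Γ = (Z_L − Z_0)/(Z_L + Z_0) = (-8.69 + j93.16)/(91.31 + j93.16)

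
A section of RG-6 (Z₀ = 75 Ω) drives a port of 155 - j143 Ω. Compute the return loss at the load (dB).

Γ = (80 − j143)/(230 − j143), |Γ| = 0.605
RL = −20·log₁₀|Γ| = −20·log₁₀(0.605)

RL ≈ 4.36 dB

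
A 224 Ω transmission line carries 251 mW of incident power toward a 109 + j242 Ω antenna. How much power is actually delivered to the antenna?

|Γ| = |(-115 + j242)/(333 + j242)| = 0.651
|Γ|² = 0.424
P_refl = |Γ|²·P_inc = 106 mW, P_del = (1 − |Γ|²)·P_inc = 145 mW

P_delivered ≈ 145 mW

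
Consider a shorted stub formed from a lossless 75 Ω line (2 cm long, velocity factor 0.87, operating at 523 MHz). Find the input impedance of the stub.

λ = v/f = 0.87·c / 523 MHz = 0.499 m
βl = 2π·l/λ = 2π × 0.0401 = 14.4°
tan(βl) = 0.257
For a shorted stub, Z_in = jZ_0·tan(βl)

Z_in ≈ +j19.3 Ω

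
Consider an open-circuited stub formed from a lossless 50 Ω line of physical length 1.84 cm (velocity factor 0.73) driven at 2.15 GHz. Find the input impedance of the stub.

λ = v/f = 0.73·c / 2.15 GHz = 0.102 m
βl = 2π·l/λ = 2π × 0.181 = 65°
tan(βl) = 2.15
For an open-circuited stub, Z_in = −jZ_0·cot(βl) = −jZ_0/tan(βl)

Z_in ≈ −j23.3 Ω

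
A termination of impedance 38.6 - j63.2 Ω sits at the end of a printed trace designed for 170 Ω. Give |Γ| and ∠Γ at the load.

Γ = (Z_L − Z_0)/(Z_L + Z_0) = (-131.4 − j63.2)/(208.6 − j63.2)
|Γ| = 146/218 = 0.669

Γ ≈ 0.669 ∠ -137°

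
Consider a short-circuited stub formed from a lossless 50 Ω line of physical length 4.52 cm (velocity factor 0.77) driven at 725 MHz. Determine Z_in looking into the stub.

Z_in ≈ +j61.9 Ω

λ = v/f = 0.77·c / 725 MHz = 0.319 m
βl = 2π·l/λ = 2π × 0.142 = 51.1°
tan(βl) = 1.24
For a short-circuited stub, Z_in = jZ_0·tan(βl)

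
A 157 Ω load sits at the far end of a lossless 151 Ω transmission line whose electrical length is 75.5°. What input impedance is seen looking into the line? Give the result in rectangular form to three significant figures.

Z_in ≈ 146 − j2.76 Ω

tan(βl) = tan(75.5°) = 3.87
Z_in = Z_0·(Z_L + jZ_0·tanβl)/(Z_0 + jZ_L·tanβl)
     = 151·(157 + j584)/(151 + j607)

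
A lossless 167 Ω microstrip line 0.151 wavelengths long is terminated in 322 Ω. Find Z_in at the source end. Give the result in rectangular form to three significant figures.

Z_in ≈ 115 − j76.9 Ω

βl = 2π × 0.151 = 54.4°
tan(βl) = tan(54.4°) = 1.39
Z_in = Z_0·(Z_L + jZ_0·tanβl)/(Z_0 + jZ_L·tanβl)
     = 167·(322 + j233)/(167 + j449)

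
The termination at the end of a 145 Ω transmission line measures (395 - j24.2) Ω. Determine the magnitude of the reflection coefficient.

Γ = (Z_L − Z_0)/(Z_L + Z_0) = (250 − j24.2)/(540 − j24.2)
|Γ| = 251/541

|Γ| ≈ 0.465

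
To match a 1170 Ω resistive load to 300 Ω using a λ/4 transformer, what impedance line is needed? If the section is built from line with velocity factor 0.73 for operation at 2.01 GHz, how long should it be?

Z_qwt ≈ 592 Ω; length ≈ 2.72 cm

Z_qwt = √(Z_0·R_L) = √(300 × 1170) = √351000
λ = 0.73·c/f = 0.109 m, so l = λ/4 = 0.0272 m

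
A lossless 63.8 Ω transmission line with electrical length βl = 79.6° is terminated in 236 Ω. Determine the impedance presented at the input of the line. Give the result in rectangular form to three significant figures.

tan(βl) = tan(79.6°) = 5.45
Z_in = Z_0·(Z_L + jZ_0·tanβl)/(Z_0 + jZ_L·tanβl)
     = 63.8·(236 + j348)/(63.8 + j1290)

Z_in ≈ 17.8 − j10.8 Ω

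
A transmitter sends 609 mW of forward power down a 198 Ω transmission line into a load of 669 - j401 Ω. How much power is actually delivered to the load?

|Γ| = |(471 − j401)/(867 − j401)| = 0.648
|Γ|² = 0.419
P_refl = |Γ|²·P_inc = 255 mW, P_del = (1 − |Γ|²)·P_inc = 354 mW

P_delivered ≈ 354 mW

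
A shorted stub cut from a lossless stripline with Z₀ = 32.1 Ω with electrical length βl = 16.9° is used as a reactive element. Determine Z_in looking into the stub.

tan(βl) = 0.304
For a shorted stub, Z_in = jZ_0·tan(βl)

Z_in ≈ +j9.75 Ω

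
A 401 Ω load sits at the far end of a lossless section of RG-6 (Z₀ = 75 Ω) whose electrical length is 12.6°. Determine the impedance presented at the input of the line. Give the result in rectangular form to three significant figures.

Z_in ≈ 173 − j190 Ω

tan(βl) = tan(12.6°) = 0.224
Z_in = Z_0·(Z_L + jZ_0·tanβl)/(Z_0 + jZ_L·tanβl)
     = 75·(401 + j16.8)/(75 + j89.6)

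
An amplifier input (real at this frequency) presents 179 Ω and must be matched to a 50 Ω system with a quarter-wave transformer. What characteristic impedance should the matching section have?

Z_qwt = √(Z_0·R_L) = √(50 × 179) = √8950

Z_qwt ≈ 94.6 Ω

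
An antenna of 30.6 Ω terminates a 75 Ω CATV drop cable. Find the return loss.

Γ = (30.6 − 75)/(30.6 + 75) = -0.42
RL = −20·log₁₀|Γ| = −20·log₁₀(0.42)

RL ≈ 7.53 dB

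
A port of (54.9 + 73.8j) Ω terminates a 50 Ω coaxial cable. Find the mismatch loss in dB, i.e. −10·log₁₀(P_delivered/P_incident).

mismatch loss ≈ 1.76 dB

Γ = (4.9 + j73.8)/(104.9 + j73.8), |Γ| = 0.577
|Γ|² = 0.333, so P_del/P_inc = 1 − |Γ|² = 0.667
ML = −10·log₁₀(1 − |Γ|²)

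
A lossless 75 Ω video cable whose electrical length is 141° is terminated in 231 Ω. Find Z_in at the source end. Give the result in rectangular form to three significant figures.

tan(βl) = tan(141°) = -0.81
Z_in = Z_0·(Z_L + jZ_0·tanβl)/(Z_0 + jZ_L·tanβl)
     = 75·(231 − j60.7)/(75 − j187)

Z_in ≈ 53 + j71.4 Ω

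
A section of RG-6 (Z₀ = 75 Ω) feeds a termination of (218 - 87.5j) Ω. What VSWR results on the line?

Γ = (Z_L − Z_0)/(Z_L + Z_0) = (143 − j87.5)/(293 − j87.5)
|Γ| = 168/306 = 0.548
VSWR = (1 + |Γ|)/(1 − |Γ|) = 1.55/0.452

VSWR ≈ 3.43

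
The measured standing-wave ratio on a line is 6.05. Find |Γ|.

|Γ| = (S − 1)/(S + 1) = (6.05 − 1)/(6.05 + 1) = 5.05/7.05

|Γ| ≈ 0.716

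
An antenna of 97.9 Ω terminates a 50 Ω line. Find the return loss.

RL ≈ 9.79 dB

Γ = (97.9 − 50)/(97.9 + 50) = 0.324
RL = −20·log₁₀|Γ| = −20·log₁₀(0.324)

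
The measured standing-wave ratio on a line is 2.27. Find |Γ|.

|Γ| ≈ 0.388

|Γ| = (S − 1)/(S + 1) = (2.27 − 1)/(2.27 + 1) = 1.27/3.27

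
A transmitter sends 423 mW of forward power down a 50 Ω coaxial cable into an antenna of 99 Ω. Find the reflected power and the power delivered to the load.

P_reflected ≈ 45.7 mW; P_delivered ≈ 377 mW

Γ = (99 − 50)/(99 + 50) = 0.329
|Γ|² = 0.108
P_refl = |Γ|²·P_inc = 45.7 mW, P_del = (1 − |Γ|²)·P_inc = 377 mW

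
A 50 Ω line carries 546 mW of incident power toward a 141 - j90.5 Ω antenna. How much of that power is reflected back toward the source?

|Γ| = |(91 − j90.5)/(191 − j90.5)| = 0.607
|Γ|² = 0.369
P_refl = |Γ|²·P_inc = 201 mW, P_del = (1 − |Γ|²)·P_inc = 345 mW

P_reflected ≈ 201 mW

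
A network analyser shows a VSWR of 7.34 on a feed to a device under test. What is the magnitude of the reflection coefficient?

|Γ| ≈ 0.76

|Γ| = (S − 1)/(S + 1) = (7.34 − 1)/(7.34 + 1) = 6.34/8.34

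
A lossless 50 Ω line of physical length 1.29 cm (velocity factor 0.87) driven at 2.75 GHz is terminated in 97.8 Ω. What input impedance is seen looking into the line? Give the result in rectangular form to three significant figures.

Z_in ≈ 37.5 − j26.9 Ω

λ = v/f = 0.87·c / 2.75 GHz = 0.0949 m
βl = 2π·l/λ = 2π × 0.136 = 48.9°
tan(βl) = tan(48.9°) = 1.15
Z_in = Z_0·(Z_L + jZ_0·tanβl)/(Z_0 + jZ_L·tanβl)
     = 50·(97.8 + j57.4)/(50 + j112)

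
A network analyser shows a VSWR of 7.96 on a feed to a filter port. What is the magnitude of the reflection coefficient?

|Γ| = (S − 1)/(S + 1) = (7.96 − 1)/(7.96 + 1) = 6.96/8.96

|Γ| ≈ 0.777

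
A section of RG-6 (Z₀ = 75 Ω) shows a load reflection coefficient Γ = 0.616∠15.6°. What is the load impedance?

Z_L ≈ 241 + j129 Ω

Z_L = Z_0·(1 + Γ)/(1 − Γ) = 75·(1.59 + j0.166)/(0.407 − j0.166)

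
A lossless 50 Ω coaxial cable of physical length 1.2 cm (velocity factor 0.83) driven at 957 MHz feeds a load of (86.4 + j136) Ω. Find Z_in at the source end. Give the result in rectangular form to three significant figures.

Z_in ≈ 312 − j53.1 Ω

λ = v/f = 0.83·c / 957 MHz = 0.26 m
βl = 2π·l/λ = 2π × 0.0461 = 16.6°
tan(βl) = tan(16.6°) = 0.298
Z_in = Z_0·(Z_L + jZ_0·tanβl)/(Z_0 + jZ_L·tanβl)
     = 50·(86.4 + j151)/(9.45 + j25.8)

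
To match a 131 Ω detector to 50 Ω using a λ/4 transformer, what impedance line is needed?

Z_qwt ≈ 80.9 Ω

Z_qwt = √(Z_0·R_L) = √(50 × 131) = √6550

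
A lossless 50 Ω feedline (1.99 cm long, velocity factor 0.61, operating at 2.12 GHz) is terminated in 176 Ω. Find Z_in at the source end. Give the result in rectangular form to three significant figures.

λ = v/f = 0.61·c / 2.12 GHz = 0.0863 m
βl = 2π·l/λ = 2π × 0.231 = 83°
tan(βl) = tan(83°) = 8.14
Z_in = Z_0·(Z_L + jZ_0·tanβl)/(Z_0 + jZ_L·tanβl)
     = 50·(176 + j407)/(50 + j1430)

Z_in ≈ 14.4 − j5.64 Ω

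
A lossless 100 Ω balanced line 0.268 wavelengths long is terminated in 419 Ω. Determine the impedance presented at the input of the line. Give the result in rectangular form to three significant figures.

βl = 2π × 0.268 = 96.5°
tan(βl) = tan(96.5°) = -8.8
Z_in = Z_0·(Z_L + jZ_0·tanβl)/(Z_0 + jZ_L·tanβl)
     = 100·(419 − j880)/(100 − j3690)

Z_in ≈ 24.2 + j10.7 Ω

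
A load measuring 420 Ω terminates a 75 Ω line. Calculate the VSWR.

Γ = (420 − 75)/(420 + 75) = 0.697
VSWR = (1 + 0.697)/(1 − 0.697)

VSWR ≈ 5.6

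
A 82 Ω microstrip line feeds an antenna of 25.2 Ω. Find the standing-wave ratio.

Γ = (25.2 − 82)/(25.2 + 82) = -0.53
VSWR = (1 + 0.53)/(1 − 0.53)

VSWR ≈ 3.25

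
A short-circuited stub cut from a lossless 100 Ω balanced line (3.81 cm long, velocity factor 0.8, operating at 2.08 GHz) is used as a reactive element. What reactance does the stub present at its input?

X_in ≈ -181 Ω (capacitive)

λ = v/f = 0.8·c / 2.08 GHz = 0.115 m
βl = 2π·l/λ = 2π × 0.33 = 119°
tan(βl) = -1.81
For a short-circuited stub, Z_in = jZ_0·tan(βl)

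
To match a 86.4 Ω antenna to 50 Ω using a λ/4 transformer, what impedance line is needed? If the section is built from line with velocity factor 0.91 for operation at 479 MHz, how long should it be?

Z_qwt = √(Z_0·R_L) = √(50 × 86.4) = √4320
λ = 0.91·c/f = 0.57 m, so l = λ/4 = 0.142 m

Z_qwt ≈ 65.7 Ω; length ≈ 14.2 cm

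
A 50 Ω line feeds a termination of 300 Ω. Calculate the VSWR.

Γ = (300 − 50)/(300 + 50) = 0.714
VSWR = (1 + 0.714)/(1 − 0.714)

VSWR ≈ 6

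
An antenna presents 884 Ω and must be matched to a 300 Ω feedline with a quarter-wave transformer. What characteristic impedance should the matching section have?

Z_qwt ≈ 515 Ω

Z_qwt = √(Z_0·R_L) = √(300 × 884) = √265200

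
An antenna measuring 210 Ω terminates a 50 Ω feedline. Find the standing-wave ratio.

VSWR ≈ 4.2

Γ = (210 − 50)/(210 + 50) = 0.615
VSWR = (1 + 0.615)/(1 − 0.615)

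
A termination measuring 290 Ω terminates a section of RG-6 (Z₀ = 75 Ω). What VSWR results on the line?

VSWR ≈ 3.87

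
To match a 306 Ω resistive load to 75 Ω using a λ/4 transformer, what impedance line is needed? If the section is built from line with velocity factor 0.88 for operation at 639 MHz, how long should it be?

Z_qwt = √(Z_0·R_L) = √(75 × 306) = √22950
λ = 0.88·c/f = 0.413 m, so l = λ/4 = 0.103 m

Z_qwt ≈ 151 Ω; length ≈ 10.3 cm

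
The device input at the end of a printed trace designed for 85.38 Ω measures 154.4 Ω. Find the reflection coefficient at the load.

Γ = (Z_L − Z_0)/(Z_L + Z_0) = (154.4 − 85.38)/(154.4 + 85.38) = 69.02/239.8

Γ = 0.288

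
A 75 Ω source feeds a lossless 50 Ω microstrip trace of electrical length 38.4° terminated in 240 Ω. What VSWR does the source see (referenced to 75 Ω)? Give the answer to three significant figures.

tan(βl) = 0.793
Z_in = Z_0·(Z_L + jZ_0·tanβl)/(Z_0 + jZ_L·tanβl) = 25.3 − j56.4 Ω
Γ_s = (Z_in − Z_s)/(Z_in + Z_s) = (-49.7 − j56.4)/(100 − j56.4), |Γ_s| = 0.654
VSWR = (1 + |Γ_s|)/(1 − |Γ_s|)

VSWR ≈ 4.78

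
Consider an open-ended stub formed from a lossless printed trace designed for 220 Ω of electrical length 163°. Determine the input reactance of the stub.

X_in ≈ 720 Ω (inductive)

tan(βl) = -0.306
For an open-ended stub, Z_in = −jZ_0·cot(βl) = −jZ_0/tan(βl)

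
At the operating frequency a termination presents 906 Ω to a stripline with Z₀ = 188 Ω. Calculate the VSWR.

VSWR ≈ 4.82

For a purely resistive load, VSWR = R_L/Z_0 or Z_0/R_L (whichever > 1) = 906/188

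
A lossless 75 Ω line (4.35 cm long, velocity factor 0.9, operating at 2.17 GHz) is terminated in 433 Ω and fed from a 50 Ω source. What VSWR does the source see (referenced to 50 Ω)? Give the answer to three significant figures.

λ = v/f = 0.9·c / 2.17 GHz = 0.124 m
βl = 2π·l/λ = 2π × 0.35 = 126°
tan(βl) = -1.38
Z_in = Z_0·(Z_L + jZ_0·tanβl)/(Z_0 + jZ_L·tanβl) = 19.5 + j51.8 Ω
Γ_s = (Z_in − Z_s)/(Z_in + Z_s) = (-30.5 + j51.8)/(69.5 + j51.8), |Γ_s| = 0.694
VSWR = (1 + |Γ_s|)/(1 − |Γ_s|)

VSWR ≈ 5.53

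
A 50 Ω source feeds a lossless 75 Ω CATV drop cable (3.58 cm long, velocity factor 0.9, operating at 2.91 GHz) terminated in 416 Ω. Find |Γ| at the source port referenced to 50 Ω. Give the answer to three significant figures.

|Γ| ≈ 0.728

λ = v/f = 0.9·c / 2.91 GHz = 0.0928 m
βl = 2π·l/λ = 2π × 0.386 = 139°
tan(βl) = -0.872
Z_in = Z_0·(Z_L + jZ_0·tanβl)/(Z_0 + jZ_L·tanβl) = 30 + j79.8 Ω
Γ_s = (Z_in − Z_s)/(Z_in + Z_s) = (-20 + j79.8)/(80 + j79.8), |Γ_s| = 0.728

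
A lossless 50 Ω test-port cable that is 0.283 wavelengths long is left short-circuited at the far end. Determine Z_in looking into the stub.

Z_in ≈ −j238 Ω

βl = 2π × 0.283 = 102°
tan(βl) = -4.75
For a short-circuited stub, Z_in = jZ_0·tan(βl)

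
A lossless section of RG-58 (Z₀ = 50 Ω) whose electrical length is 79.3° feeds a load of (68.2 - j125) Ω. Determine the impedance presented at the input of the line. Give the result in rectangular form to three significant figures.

tan(βl) = tan(79.3°) = 5.29
Z_in = Z_0·(Z_L + jZ_0·tanβl)/(Z_0 + jZ_L·tanβl)
     = 50·(68.2 + j140)/(712 + j361)

Z_in ≈ 7.77 + j5.87 Ω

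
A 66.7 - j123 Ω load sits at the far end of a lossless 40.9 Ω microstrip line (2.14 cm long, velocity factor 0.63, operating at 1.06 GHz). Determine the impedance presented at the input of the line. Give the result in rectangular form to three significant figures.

λ = v/f = 0.63·c / 1.06 GHz = 0.178 m
βl = 2π·l/λ = 2π × 0.12 = 43.2°
tan(βl) = tan(43.2°) = 0.939
Z_in = Z_0·(Z_L + jZ_0·tanβl)/(Z_0 + jZ_L·tanβl)
     = 40.9·(66.7 − j84.6)/(156 + j62.7)

Z_in ≈ 7.4 − j25.1 Ω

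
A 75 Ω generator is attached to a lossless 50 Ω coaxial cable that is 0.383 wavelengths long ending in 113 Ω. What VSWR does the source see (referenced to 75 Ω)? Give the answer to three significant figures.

VSWR ≈ 2.44

βl = 2π × 0.383 = 138°
tan(βl) = -0.904
Z_in = Z_0·(Z_L + jZ_0·tanβl)/(Z_0 + jZ_L·tanβl) = 39.7 + j35.9 Ω
Γ_s = (Z_in − Z_s)/(Z_in + Z_s) = (-35.3 + j35.9)/(115 + j35.9), |Γ_s| = 0.419
VSWR = (1 + |Γ_s|)/(1 − |Γ_s|)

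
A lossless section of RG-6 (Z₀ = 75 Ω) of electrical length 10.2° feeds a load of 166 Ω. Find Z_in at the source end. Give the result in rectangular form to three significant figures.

tan(βl) = tan(10.2°) = 0.18
Z_in = Z_0·(Z_L + jZ_0·tanβl)/(Z_0 + jZ_L·tanβl)
     = 75·(166 + j13.5)/(75 + j29.9)

Z_in ≈ 148 − j45.4 Ω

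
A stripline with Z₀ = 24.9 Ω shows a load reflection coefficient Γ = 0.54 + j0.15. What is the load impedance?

Z_L = Z_0·(1 + Γ)/(1 − Γ) = 24.9·(1.54 + j0.15)/(0.46 − j0.15)

Z_L ≈ 73 + j31.9 Ω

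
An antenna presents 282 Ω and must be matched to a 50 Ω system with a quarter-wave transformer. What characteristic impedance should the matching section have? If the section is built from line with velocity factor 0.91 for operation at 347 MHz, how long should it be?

Z_qwt = √(Z_0·R_L) = √(50 × 282) = √14100
λ = 0.91·c/f = 0.787 m, so l = λ/4 = 0.197 m

Z_qwt ≈ 119 Ω; length ≈ 19.7 cm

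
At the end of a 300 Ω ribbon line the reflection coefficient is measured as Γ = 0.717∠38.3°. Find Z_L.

Z_L ≈ 375 + j686 Ω

Z_L = Z_0·(1 + Γ)/(1 − Γ) = 300·(1.56 + j0.444)/(0.437 − j0.444)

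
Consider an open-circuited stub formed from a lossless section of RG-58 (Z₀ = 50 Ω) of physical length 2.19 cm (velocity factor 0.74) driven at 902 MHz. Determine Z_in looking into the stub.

Z_in ≈ −j79.9 Ω

λ = v/f = 0.74·c / 902 MHz = 0.246 m
βl = 2π·l/λ = 2π × 0.089 = 32°
tan(βl) = 0.626
For an open-circuited stub, Z_in = −jZ_0·cot(βl) = −jZ_0/tan(βl)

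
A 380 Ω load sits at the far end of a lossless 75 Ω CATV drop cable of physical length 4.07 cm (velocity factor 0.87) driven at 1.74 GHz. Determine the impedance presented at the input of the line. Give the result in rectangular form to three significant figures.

Z_in ≈ 15.1 + j9.71 Ω

λ = v/f = 0.87·c / 1.74 GHz = 0.15 m
βl = 2π·l/λ = 2π × 0.271 = 97.7°
tan(βl) = tan(97.7°) = -7.42
Z_in = Z_0·(Z_L + jZ_0·tanβl)/(Z_0 + jZ_L·tanβl)
     = 75·(380 − j556)/(75 − j2820)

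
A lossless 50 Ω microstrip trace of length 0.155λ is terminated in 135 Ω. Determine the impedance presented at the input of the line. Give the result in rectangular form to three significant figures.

Z_in ≈ 25.5 − j27.6 Ω

βl = 2π × 0.155 = 55.8°
tan(βl) = tan(55.8°) = 1.47
Z_in = Z_0·(Z_L + jZ_0·tanβl)/(Z_0 + jZ_L·tanβl)
     = 50·(135 + j73.6)/(50 + j199)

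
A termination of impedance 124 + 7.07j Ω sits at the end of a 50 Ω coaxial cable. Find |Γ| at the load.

|Γ| ≈ 0.427

Γ = (Z_L − Z_0)/(Z_L + Z_0) = (74 + j7.07)/(174 + j7.07)
|Γ| = 74.3/174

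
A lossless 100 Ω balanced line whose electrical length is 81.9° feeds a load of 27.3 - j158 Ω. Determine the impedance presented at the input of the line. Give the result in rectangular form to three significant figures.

Z_in ≈ 9.16 + j43.6 Ω

tan(βl) = tan(81.9°) = 7.03
Z_in = Z_0·(Z_L + jZ_0·tanβl)/(Z_0 + jZ_L·tanβl)
     = 100·(27.3 + j545)/(1210 + j192)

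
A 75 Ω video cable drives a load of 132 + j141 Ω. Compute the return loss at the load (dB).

Γ = (57 + j141)/(207 + j141), |Γ| = 0.607
RL = −20·log₁₀|Γ| = −20·log₁₀(0.607)

RL ≈ 4.33 dB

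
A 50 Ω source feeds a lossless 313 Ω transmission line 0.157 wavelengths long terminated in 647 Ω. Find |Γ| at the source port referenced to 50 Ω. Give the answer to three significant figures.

|Γ| ≈ 0.72

βl = 2π × 0.157 = 56.5°
tan(βl) = 1.51
Z_in = Z_0·(Z_L + jZ_0·tanβl)/(Z_0 + jZ_L·tanβl) = 197 − j144 Ω
Γ_s = (Z_in − Z_s)/(Z_in + Z_s) = (147 − j144)/(247 − j144), |Γ_s| = 0.72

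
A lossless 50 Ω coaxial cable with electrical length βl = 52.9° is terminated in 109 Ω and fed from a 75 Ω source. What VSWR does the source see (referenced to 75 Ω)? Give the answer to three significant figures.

tan(βl) = 1.32
Z_in = Z_0·(Z_L + jZ_0·tanβl)/(Z_0 + jZ_L·tanβl) = 32.2 − j26.7 Ω
Γ_s = (Z_in − Z_s)/(Z_in + Z_s) = (-42.8 − j26.7)/(107 − j26.7), |Γ_s| = 0.457
VSWR = (1 + |Γ_s|)/(1 − |Γ_s|)

VSWR ≈ 2.68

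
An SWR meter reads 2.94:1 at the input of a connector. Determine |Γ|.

|Γ| ≈ 0.492

|Γ| = (S − 1)/(S + 1) = (2.94 − 1)/(2.94 + 1) = 1.94/3.94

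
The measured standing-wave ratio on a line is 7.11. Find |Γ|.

|Γ| = (S − 1)/(S + 1) = (7.11 − 1)/(7.11 + 1) = 6.11/8.11

|Γ| ≈ 0.753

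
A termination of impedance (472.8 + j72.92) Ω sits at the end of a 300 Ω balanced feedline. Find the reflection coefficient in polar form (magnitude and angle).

Γ = (Z_L − Z_0)/(Z_L + Z_0) = (172.8 + j72.92)/(772.8 + j72.92)
|Γ| = 188/776 = 0.242

Γ ≈ 0.242 ∠ 17.5°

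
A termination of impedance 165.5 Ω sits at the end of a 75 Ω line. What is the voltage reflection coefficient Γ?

Γ = (Z_L − Z_0)/(Z_L + Z_0) = (165.5 − 75)/(165.5 + 75) = 90.5/240.5

Γ = 0.376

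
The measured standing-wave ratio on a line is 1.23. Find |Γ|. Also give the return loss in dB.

|Γ| = (S − 1)/(S + 1) = (1.23 − 1)/(1.23 + 1) = 0.23/2.23
RL = −20·log₁₀|Γ| = −20·log₁₀(0.103)

|Γ| ≈ 0.103; return loss ≈ 19.7 dB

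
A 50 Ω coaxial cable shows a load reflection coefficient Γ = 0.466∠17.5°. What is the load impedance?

Z_L ≈ 119 + j42.7 Ω

Z_L = Z_0·(1 + Γ)/(1 − Γ) = 50·(1.44 + j0.14)/(0.556 − j0.14)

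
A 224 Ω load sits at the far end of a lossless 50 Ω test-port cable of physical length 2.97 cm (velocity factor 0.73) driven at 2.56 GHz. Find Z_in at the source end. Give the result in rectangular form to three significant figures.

Z_in ≈ 16.2 + j32.5 Ω

λ = v/f = 0.73·c / 2.56 GHz = 0.0855 m
βl = 2π·l/λ = 2π × 0.347 = 125°
tan(βl) = tan(125°) = -1.43
Z_in = Z_0·(Z_L + jZ_0·tanβl)/(Z_0 + jZ_L·tanβl)
     = 50·(224 − j71.4)/(50 − j320)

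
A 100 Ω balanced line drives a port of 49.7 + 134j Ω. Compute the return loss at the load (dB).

RL ≈ 2.95 dB

Γ = (-50.3 + j134)/(149.7 + j134), |Γ| = 0.712
RL = −20·log₁₀|Γ| = −20·log₁₀(0.712)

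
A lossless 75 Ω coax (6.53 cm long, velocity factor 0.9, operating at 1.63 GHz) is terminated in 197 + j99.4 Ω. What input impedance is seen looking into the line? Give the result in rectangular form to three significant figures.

λ = v/f = 0.9·c / 1.63 GHz = 0.166 m
βl = 2π·l/λ = 2π × 0.394 = 142°
tan(βl) = tan(142°) = -0.784
Z_in = Z_0·(Z_L + jZ_0·tanβl)/(Z_0 + jZ_L·tanβl)
     = 75·(197 + j40.6)/(153 − j154)

Z_in ≈ 37.9 + j58.2 Ω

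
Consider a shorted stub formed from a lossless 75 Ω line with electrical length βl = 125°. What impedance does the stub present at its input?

Z_in ≈ −j107 Ω

tan(βl) = -1.43
For a shorted stub, Z_in = jZ_0·tan(βl)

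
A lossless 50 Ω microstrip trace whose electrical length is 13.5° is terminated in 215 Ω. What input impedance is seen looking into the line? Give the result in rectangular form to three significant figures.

Z_in ≈ 110 − j102 Ω

tan(βl) = tan(13.5°) = 0.24
Z_in = Z_0·(Z_L + jZ_0·tanβl)/(Z_0 + jZ_L·tanβl)
     = 50·(215 + j12)/(50 + j51.6)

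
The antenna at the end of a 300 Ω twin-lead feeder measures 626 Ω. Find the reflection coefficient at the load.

Γ = (Z_L − Z_0)/(Z_L + Z_0) = (626 − 300)/(626 + 300) = 326/926

Γ = 0.352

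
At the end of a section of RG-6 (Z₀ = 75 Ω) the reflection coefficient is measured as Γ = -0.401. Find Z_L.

Z_L ≈ 32.1 Ω

Z_L = Z_0·(1 + Γ)/(1 − Γ) = 75·(0.599)/(1.4)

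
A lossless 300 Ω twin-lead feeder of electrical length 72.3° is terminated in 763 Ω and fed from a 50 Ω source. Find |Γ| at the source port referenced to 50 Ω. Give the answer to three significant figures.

tan(βl) = 3.13
Z_in = Z_0·(Z_L + jZ_0·tanβl)/(Z_0 + jZ_L·tanβl) = 128 − j79.7 Ω
Γ_s = (Z_in − Z_s)/(Z_in + Z_s) = (78 − j79.7)/(178 − j79.7), |Γ_s| = 0.572

|Γ| ≈ 0.572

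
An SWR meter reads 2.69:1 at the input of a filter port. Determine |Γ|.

|Γ| = (S − 1)/(S + 1) = (2.69 − 1)/(2.69 + 1) = 1.69/3.69

|Γ| ≈ 0.458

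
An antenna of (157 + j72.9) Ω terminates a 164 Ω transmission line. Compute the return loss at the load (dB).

RL ≈ 13.1 dB

Γ = (-7 + j72.9)/(321 + j72.9), |Γ| = 0.222
RL = −20·log₁₀|Γ| = −20·log₁₀(0.222)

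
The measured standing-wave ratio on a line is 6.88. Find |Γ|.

|Γ| ≈ 0.746

|Γ| = (S − 1)/(S + 1) = (6.88 − 1)/(6.88 + 1) = 5.88/7.88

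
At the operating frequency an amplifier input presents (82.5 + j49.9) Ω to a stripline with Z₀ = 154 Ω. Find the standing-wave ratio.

VSWR ≈ 2.13

Γ = (Z_L − Z_0)/(Z_L + Z_0) = (-71.5 + j49.9)/(236.5 + j49.9)
|Γ| = 87.2/242 = 0.361
VSWR = (1 + |Γ|)/(1 − |Γ|) = 1.36/0.639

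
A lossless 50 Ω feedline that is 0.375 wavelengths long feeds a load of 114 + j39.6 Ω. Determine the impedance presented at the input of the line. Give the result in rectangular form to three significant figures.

Z_in ≈ 27.1 + j28.7 Ω

βl = 2π × 0.375 = 135°
tan(βl) = tan(135°) = -1
Z_in = Z_0·(Z_L + jZ_0·tanβl)/(Z_0 + jZ_L·tanβl)
     = 50·(114 − j10.4)/(89.6 − j114)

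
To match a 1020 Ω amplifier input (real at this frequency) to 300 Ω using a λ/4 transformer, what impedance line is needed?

Z_qwt = √(Z_0·R_L) = √(300 × 1020) = √306000

Z_qwt ≈ 553 Ω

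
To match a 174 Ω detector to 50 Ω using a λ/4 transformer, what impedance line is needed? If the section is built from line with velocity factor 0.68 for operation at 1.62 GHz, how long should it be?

Z_qwt ≈ 93.3 Ω; length ≈ 3.15 cm

Z_qwt = √(Z_0·R_L) = √(50 × 174) = √8700
λ = 0.68·c/f = 0.126 m, so l = λ/4 = 0.0315 m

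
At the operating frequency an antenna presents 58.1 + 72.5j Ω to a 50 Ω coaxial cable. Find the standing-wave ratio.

Γ = (Z_L − Z_0)/(Z_L + Z_0) = (8.1 + j72.5)/(108.1 + j72.5)
|Γ| = 73/130 = 0.56
VSWR = (1 + |Γ|)/(1 − |Γ|) = 1.56/0.44

VSWR ≈ 3.55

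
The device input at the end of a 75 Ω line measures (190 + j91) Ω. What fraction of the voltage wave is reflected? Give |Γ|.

Γ = (Z_L − Z_0)/(Z_L + Z_0) = (115 + j91)/(265 + j91)
|Γ| = 147/280

|Γ| ≈ 0.523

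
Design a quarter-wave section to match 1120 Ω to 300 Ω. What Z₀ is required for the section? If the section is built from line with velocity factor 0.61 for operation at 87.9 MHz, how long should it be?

Z_qwt ≈ 580 Ω; length ≈ 52 cm

Z_qwt = √(Z_0·R_L) = √(300 × 1120) = √336000
λ = 0.61·c/f = 2.08 m, so l = λ/4 = 0.52 m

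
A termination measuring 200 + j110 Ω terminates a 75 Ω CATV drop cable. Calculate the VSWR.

Γ = (Z_L − Z_0)/(Z_L + Z_0) = (125 + j110)/(275 + j110)
|Γ| = 167/296 = 0.562
VSWR = (1 + |Γ|)/(1 − |Γ|) = 1.56/0.438

VSWR ≈ 3.57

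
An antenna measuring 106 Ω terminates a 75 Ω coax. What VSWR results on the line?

VSWR ≈ 1.41

Γ = (106 − 75)/(106 + 75) = 0.171
VSWR = (1 + 0.171)/(1 − 0.171)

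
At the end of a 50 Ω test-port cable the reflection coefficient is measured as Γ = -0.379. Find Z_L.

Z_L ≈ 22.5 Ω

Z_L = Z_0·(1 + Γ)/(1 − Γ) = 50·(0.621)/(1.38)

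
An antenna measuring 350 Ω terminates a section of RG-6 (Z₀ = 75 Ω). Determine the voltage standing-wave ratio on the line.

Γ = (350 − 75)/(350 + 75) = 0.647
VSWR = (1 + 0.647)/(1 − 0.647)

VSWR ≈ 4.67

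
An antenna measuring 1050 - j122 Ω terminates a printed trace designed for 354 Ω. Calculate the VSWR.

VSWR ≈ 3.01

Γ = (Z_L − Z_0)/(Z_L + Z_0) = (696 − j122)/(1404 − j122)
|Γ| = 707/1410 = 0.501
VSWR = (1 + |Γ|)/(1 − |Γ|) = 1.5/0.499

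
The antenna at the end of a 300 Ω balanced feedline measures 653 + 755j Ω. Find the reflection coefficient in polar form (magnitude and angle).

Γ = (Z_L − Z_0)/(Z_L + Z_0) = (353 + j755)/(953 + j755)
|Γ| = 833/1220 = 0.685

Γ ≈ 0.685 ∠ 26.6°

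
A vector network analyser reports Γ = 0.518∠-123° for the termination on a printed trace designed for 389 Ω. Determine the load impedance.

Z_L = Z_0·(1 + Γ)/(1 − Γ) = 389·(0.718 − j0.434)/(1.28 + j0.434)

Z_L ≈ 155 − j184 Ω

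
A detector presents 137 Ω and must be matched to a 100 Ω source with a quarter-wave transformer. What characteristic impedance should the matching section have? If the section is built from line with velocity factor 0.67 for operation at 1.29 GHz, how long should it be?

Z_qwt = √(Z_0·R_L) = √(100 × 137) = √13700
λ = 0.67·c/f = 0.156 m, so l = λ/4 = 0.039 m

Z_qwt ≈ 117 Ω; length ≈ 3.9 cm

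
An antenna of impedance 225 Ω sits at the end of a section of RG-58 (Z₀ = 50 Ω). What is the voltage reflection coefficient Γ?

Γ = 0.636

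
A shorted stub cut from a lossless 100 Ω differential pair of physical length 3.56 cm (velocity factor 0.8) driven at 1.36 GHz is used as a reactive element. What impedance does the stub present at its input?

Z_in ≈ +j320 Ω

λ = v/f = 0.8·c / 1.36 GHz = 0.176 m
βl = 2π·l/λ = 2π × 0.202 = 72.6°
tan(βl) = 3.2
For a shorted stub, Z_in = jZ_0·tan(βl)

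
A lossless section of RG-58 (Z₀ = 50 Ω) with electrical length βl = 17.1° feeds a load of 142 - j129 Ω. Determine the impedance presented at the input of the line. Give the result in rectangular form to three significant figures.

tan(βl) = tan(17.1°) = 0.308
Z_in = Z_0·(Z_L + jZ_0·tanβl)/(Z_0 + jZ_L·tanβl)
     = 50·(142 − j114)/(89.7 + j43.7)

Z_in ≈ 39 − j82.4 Ω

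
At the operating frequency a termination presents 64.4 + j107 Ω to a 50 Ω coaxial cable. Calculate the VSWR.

VSWR ≈ 5.44

Γ = (Z_L − Z_0)/(Z_L + Z_0) = (14.4 + j107)/(114.4 + j107)
|Γ| = 108/157 = 0.689
VSWR = (1 + |Γ|)/(1 − |Γ|) = 1.69/0.311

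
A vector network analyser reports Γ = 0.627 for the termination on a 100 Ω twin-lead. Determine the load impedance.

Z_L ≈ 436 Ω

Z_L = Z_0·(1 + Γ)/(1 − Γ) = 100·(1.63)/(0.373)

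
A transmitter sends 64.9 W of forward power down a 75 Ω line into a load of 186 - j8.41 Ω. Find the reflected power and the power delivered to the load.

|Γ| = |(111 − j8.41)/(261 − j8.41)| = 0.426
|Γ|² = 0.182
P_refl = |Γ|²·P_inc = 11.8 W, P_del = (1 − |Γ|²)·P_inc = 53.1 W

P_reflected ≈ 11.8 W; P_delivered ≈ 53.1 W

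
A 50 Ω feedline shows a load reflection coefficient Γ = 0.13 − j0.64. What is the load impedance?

Z_L = Z_0·(1 + Γ)/(1 − Γ) = 50·(1.13 − j0.64)/(0.87 + j0.64)

Z_L ≈ 24.6 − j54.9 Ω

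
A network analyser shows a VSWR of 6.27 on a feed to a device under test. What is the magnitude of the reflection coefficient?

|Γ| = (S − 1)/(S + 1) = (6.27 − 1)/(6.27 + 1) = 5.27/7.27

|Γ| ≈ 0.725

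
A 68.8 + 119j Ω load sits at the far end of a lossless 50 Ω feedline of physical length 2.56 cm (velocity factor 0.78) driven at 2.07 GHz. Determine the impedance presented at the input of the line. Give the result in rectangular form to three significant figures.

λ = v/f = 0.78·c / 2.07 GHz = 0.113 m
βl = 2π·l/λ = 2π × 0.226 = 81.5°
tan(βl) = tan(81.5°) = 6.71
Z_in = Z_0·(Z_L + jZ_0·tanβl)/(Z_0 + jZ_L·tanβl)
     = 50·(68.8 + j455)/(-749 + j462)

Z_in ≈ 10.2 − j24 Ω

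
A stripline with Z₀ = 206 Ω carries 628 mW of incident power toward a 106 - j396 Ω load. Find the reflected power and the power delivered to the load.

|Γ| = |(-100 − j396)/(312 − j396)| = 0.81
|Γ|² = 0.656
P_refl = |Γ|²·P_inc = 412 mW, P_del = (1 − |Γ|²)·P_inc = 216 mW

P_reflected ≈ 412 mW; P_delivered ≈ 216 mW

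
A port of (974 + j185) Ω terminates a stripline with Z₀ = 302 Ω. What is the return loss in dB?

RL ≈ 5.34 dB

Γ = (672 + j185)/(1276 + j185), |Γ| = 0.541
RL = −20·log₁₀|Γ| = −20·log₁₀(0.541)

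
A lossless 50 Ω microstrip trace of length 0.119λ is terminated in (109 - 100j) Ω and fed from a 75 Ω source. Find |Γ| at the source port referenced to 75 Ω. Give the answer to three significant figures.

|Γ| ≈ 0.683

βl = 2π × 0.119 = 42.8°
tan(βl) = 0.927
Z_in = Z_0·(Z_L + jZ_0·tanβl)/(Z_0 + jZ_L·tanβl) = 16.6 − j30.5 Ω
Γ_s = (Z_in − Z_s)/(Z_in + Z_s) = (-58.4 − j30.5)/(91.6 − j30.5), |Γ_s| = 0.683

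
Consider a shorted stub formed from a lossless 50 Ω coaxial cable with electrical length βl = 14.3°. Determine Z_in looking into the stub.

tan(βl) = 0.255
For a shorted stub, Z_in = jZ_0·tan(βl)

Z_in ≈ +j12.7 Ω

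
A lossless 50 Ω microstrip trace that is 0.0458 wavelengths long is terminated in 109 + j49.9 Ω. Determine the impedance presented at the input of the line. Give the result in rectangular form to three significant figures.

Z_in ≈ 130 − j27.1 Ω

βl = 2π × 0.0458 = 16.5°
tan(βl) = tan(16.5°) = 0.296
Z_in = Z_0·(Z_L + jZ_0·tanβl)/(Z_0 + jZ_L·tanβl)
     = 50·(109 + j64.7)/(35.2 + j32.3)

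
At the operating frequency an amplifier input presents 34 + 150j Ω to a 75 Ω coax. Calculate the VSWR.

VSWR ≈ 11.4

Γ = (Z_L − Z_0)/(Z_L + Z_0) = (-41 + j150)/(109 + j150)
|Γ| = 156/185 = 0.839
VSWR = (1 + |Γ|)/(1 − |Γ|) = 1.84/0.161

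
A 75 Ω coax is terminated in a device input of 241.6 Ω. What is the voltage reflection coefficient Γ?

Γ = 0.526

Γ = (Z_L − Z_0)/(Z_L + Z_0) = (241.6 − 75)/(241.6 + 75) = 166.6/316.6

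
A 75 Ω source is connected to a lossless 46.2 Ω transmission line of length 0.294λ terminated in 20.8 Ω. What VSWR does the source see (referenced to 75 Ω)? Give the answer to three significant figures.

βl = 2π × 0.294 = 106°
tan(βl) = -3.52
Z_in = Z_0·(Z_L + jZ_0·tanβl)/(Z_0 + jZ_L·tanβl) = 79.4 − j36.9 Ω
Γ_s = (Z_in − Z_s)/(Z_in + Z_s) = (4.36 − j36.9)/(154 − j36.9), |Γ_s| = 0.234
VSWR = (1 + |Γ_s|)/(1 − |Γ_s|)

VSWR ≈ 1.61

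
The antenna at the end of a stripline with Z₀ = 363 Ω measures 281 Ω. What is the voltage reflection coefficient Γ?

Γ = (Z_L − Z_0)/(Z_L + Z_0) = (281 − 363)/(281 + 363) = -82/644

Γ = -0.127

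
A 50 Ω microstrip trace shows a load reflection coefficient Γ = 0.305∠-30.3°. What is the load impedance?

Z_L = Z_0·(1 + Γ)/(1 − Γ) = 50·(1.26 − j0.154)/(0.737 + j0.154)

Z_L ≈ 80.1 − j27.2 Ω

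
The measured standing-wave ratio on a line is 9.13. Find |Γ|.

|Γ| = (S − 1)/(S + 1) = (9.13 − 1)/(9.13 + 1) = 8.13/10.1

|Γ| ≈ 0.803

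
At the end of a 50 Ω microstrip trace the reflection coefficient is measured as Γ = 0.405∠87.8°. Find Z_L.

Z_L = Z_0·(1 + Γ)/(1 − Γ) = 50·(1.02 + j0.405)/(0.984 − j0.405)

Z_L ≈ 36.9 + j35.7 Ω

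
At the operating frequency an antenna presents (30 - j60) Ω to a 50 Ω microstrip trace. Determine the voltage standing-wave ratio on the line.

VSWR ≈ 4.44

Γ = (Z_L − Z_0)/(Z_L + Z_0) = (-20 − j60)/(80 − j60)
|Γ| = 63.2/100 = 0.632
VSWR = (1 + |Γ|)/(1 − |Γ|) = 1.63/0.368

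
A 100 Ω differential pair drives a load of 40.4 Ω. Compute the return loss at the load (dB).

RL ≈ 7.44 dB

Γ = (40.4 − 100)/(40.4 + 100) = -0.425
RL = −20·log₁₀|Γ| = −20·log₁₀(0.425)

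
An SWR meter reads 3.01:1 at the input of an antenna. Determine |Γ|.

|Γ| = (S − 1)/(S + 1) = (3.01 − 1)/(3.01 + 1) = 2.01/4.01

|Γ| ≈ 0.501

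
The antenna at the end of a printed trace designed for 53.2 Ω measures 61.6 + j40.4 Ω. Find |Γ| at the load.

Γ = (Z_L − Z_0)/(Z_L + Z_0) = (8.4 + j40.4)/(114.8 + j40.4)
|Γ| = 41.3/122

|Γ| ≈ 0.339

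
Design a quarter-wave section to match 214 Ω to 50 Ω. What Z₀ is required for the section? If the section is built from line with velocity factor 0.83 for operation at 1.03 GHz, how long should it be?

Z_qwt = √(Z_0·R_L) = √(50 × 214) = √10700
λ = 0.83·c/f = 0.242 m, so l = λ/4 = 0.0604 m

Z_qwt ≈ 103 Ω; length ≈ 6.04 cm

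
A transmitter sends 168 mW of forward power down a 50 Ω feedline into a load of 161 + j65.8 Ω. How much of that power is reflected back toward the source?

P_reflected ≈ 57.3 mW

|Γ| = |(111 + j65.8)/(211 + j65.8)| = 0.584
|Γ|² = 0.341
P_refl = |Γ|²·P_inc = 57.3 mW, P_del = (1 − |Γ|²)·P_inc = 111 mW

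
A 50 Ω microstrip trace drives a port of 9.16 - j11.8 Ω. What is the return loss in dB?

RL ≈ 3.04 dB

Γ = (-40.84 − j11.8)/(59.16 − j11.8), |Γ| = 0.705
RL = −20·log₁₀|Γ| = −20·log₁₀(0.705)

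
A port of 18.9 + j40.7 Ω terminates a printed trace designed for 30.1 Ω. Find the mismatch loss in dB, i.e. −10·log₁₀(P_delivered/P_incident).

mismatch loss ≈ 2.51 dB

Γ = (-11.2 + j40.7)/(49 + j40.7), |Γ| = 0.663
|Γ|² = 0.439, so P_del/P_inc = 1 − |Γ|² = 0.561
ML = −10·log₁₀(1 − |Γ|²)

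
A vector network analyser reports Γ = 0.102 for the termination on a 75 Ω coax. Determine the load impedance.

Z_L ≈ 92 Ω

Z_L = Z_0·(1 + Γ)/(1 − Γ) = 75·(1.1)/(0.898)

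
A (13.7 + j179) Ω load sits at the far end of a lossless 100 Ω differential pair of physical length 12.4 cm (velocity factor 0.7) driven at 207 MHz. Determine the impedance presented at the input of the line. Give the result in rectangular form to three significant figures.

λ = v/f = 0.7·c / 207 MHz = 1.01 m
βl = 2π·l/λ = 2π × 0.122 = 44°
tan(βl) = tan(44°) = 0.966
Z_in = Z_0·(Z_L + jZ_0·tanβl)/(Z_0 + jZ_L·tanβl)
     = 100·(13.7 + j276)/(-72.9 + j13.2)

Z_in ≈ 48.3 − j369 Ω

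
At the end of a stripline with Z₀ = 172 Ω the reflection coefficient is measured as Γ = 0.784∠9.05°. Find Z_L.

Z_L = Z_0·(1 + Γ)/(1 − Γ) = 172·(1.77 + j0.123)/(0.226 − j0.123)

Z_L ≈ 1000 + j641 Ω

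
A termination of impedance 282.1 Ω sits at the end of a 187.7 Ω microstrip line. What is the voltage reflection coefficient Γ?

Γ = 0.201

Γ = (Z_L − Z_0)/(Z_L + Z_0) = (282.1 − 187.7)/(282.1 + 187.7) = 94.4/469.8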